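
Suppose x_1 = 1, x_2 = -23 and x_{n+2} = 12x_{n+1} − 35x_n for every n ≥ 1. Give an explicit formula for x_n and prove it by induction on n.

Claim: x_n = 3·5^n − 2·7^n.

Base cases: x_1 = 1 and 3·5^1 − 2·7^1 = 1; x_2 = -23 and 3·5^2 − 2·7^2 = -23.
Assume x_i = 3·5^i − 2·7^i for all 1 ≤ i ≤ j, where j ≥ 2.
Then x_{j+1} = 12x_j − 35x_{j−1} = 12·(3·5^j − 2·7^j) − 35·(3·5^{j−1} − 2·7^{j−1}) = 3·(12·5 − 35)5^{j−1} − 2·(12·7 − 35)7^{j−1} = 75·5^{j−1} − 98·7^{j−1} = 3·5^{j+1} − 2·7^{j+1}.
Hence x_n = 3·5^n − 2·7^n for every n ≥ 1, by strong induction.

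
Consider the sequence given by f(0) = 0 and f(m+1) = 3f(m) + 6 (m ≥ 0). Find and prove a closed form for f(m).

Claim: f(m) = 3^{m+1} − 3.

Base case: f(0) = 0, and 3^{0+1} − 3 = 3 − 3 = 0.
Assume f(j) = 3^{j+1} − 3 for some j ≥ 0.
Then f(j+1) = 3f(j) + 6 = 3·(3^{j+1} − 3) + 6 = 3^{j+2} − 9 + 6 = 3^{j+2} − 3.
By induction, f(m) = 3^{m+1} − 3 for all m ≥ 0.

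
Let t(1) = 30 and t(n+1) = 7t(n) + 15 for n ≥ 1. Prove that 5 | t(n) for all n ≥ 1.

Base case: t(1) = 30 = 5·6, so 5 | t(1).
Assume 5 | t(k), so t(k) = 5s for some integer s.
Then t(k+1) = 7t(k) + 15 = 7·(5s) + 15 = 5(7s + 3), so 5 | t(k+1).
By induction, 5 | t(n) for all n ≥ 1.

5 | t(n)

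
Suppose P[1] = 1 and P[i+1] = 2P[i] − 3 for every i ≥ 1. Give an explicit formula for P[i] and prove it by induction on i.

Claim: P[i] = -2^i + 3.

Base case: P[1] = 1, and -2^1 + 3 = -2 + 3 = 1.
Assume P[r] = -2^r + 3 for some r ≥ 1.
Then P[r+1] = 2P[r] − 3 = 2·(-2^r + 3) − 3 = -2^{r+1} + 6 − 3 = -2^{r+1} + 3.
This completes the inductive step, so P[i] = -2^i + 3 for all i ≥ 1.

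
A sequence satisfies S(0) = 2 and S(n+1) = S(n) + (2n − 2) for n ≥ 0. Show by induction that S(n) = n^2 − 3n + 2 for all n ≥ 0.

Base case: S(0) = 2, and 0^2 − 3·0 + 2 = 2.
Assume S(m) = m^2 − 3m + 2.
Then S(m+1) = S(m) + (2m − 2) = (m^2 − 3m + 2) + (2m − 2) = m^2 − m,
and (m+1)^2 − 3·(m+1) + 2 = m^2 − m.
By induction, S(n) = n^2 − 3n + 2 for all n ≥ 0.

S(n) = n^2 − 3n + 2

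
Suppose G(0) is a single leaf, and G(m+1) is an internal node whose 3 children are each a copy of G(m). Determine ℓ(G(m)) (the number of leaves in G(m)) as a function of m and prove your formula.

Claim: ℓ(G(m)) = 3^m.

Base case: ℓ(G(0)) = 1, and 3^0 = 1.
Assume ℓ(G(j)) = 3^j.
Then ℓ(G(j+1)) = 3·ℓ(G(j)) = 3·3^j = 3^{j+1}.
By induction, ℓ(G(m)) = 3^m for all m ≥ 0.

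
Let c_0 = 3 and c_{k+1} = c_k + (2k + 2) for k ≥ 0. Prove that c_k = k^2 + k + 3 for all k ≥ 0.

Base case: c_0 = 3, and 0^2 + 0 + 3 = 3.
Assume c_m = m^2 + m + 3.
Then c_{m+1} = c_m + (2m + 2) = (m^2 + m + 3) + (2m + 2) = m^2 + 3m + 5,
and (m+1)^2 + (m+1) + 3 = m^2 + 3m + 5.
This completes the inductive step, so c_k = k^2 + k + 3 for all k ≥ 0.

c_k = k^2 + k + 3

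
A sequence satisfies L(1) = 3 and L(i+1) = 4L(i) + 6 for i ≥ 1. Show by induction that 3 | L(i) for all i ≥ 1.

Base case: L(1) = 3 = 3·1, so 3 | L(1).
Assume 3 | L(j), so L(j) = 3t for some integer t.
Then L(j+1) = 4L(j) + 6 = 4·(3t) + 6 = 3(4t + 2), so 3 | L(j+1).
Hence 3 | L(i) for every i ≥ 1, by induction.

3 | L(i)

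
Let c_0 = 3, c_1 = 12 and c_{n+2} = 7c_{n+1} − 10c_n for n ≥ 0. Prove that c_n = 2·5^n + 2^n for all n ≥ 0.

Base cases: c_0 = 3 and 2·5^0 + 2^0 = 3; c_1 = 12 and 2·5^1 + 2^1 = 12.
Assume c_j = 2·5^j + 2^j for all 0 ≤ j ≤ m, where m ≥ 1.
Then c_{m+1} = 7c_m − 10c_{m−1} = 7·(2·5^m + 2^m) − 10·(2·5^{m−1} + 2^{m−1}) = 2·(7·5 − 10)5^{m−1} + (7·2 − 10)2^{m−1} = 50·5^{m−1} + 4·2^{m−1} = 2·5^{m+1} + 2^{m+1}.
So the formula holds for m+1, and by strong induction c_n = 2·5^n + 2^n for all n ≥ 0.

c_n = 2·5^n + 2^n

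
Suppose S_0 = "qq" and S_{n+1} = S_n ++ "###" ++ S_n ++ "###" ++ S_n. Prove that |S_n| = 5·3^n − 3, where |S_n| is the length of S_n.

Base case: |S_0| = 2, and 5·3^0 − 3 = 2.
Assume |S_j| = 5·3^j − 3.
Then |S_{j+1}| = 3|S_j| + 6 = 3(5·3^j − 3) + 6 = 5·3^{j+1} − 9 + 6 = 5·3^{j+1} − 3.
Hence |S_n| = 5·3^n − 3 for every n ≥ 0, by induction.

|S_n| = 5·3^n − 3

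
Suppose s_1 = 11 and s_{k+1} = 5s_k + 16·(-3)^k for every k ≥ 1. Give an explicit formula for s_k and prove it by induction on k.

Claim: s_k = 5^k − 2·(-3)^k.

Base case: s_1 = 11, and 5^1 − 2·(-3)^1 = 5 + 6 = 11.
Assume s_j = 5^j − 2·(-3)^j for some j ≥ 1.
Then s_{j+1} = 5s_j + 16·(-3)^j = 5·(5^j − 2·(-3)^j) + 16·(-3)^j = 5^{j+1} − 10·(-3)^j + 16·(-3)^j = 5^{j+1} + 6·(-3)^j = 5^{j+1} − 2·(-3)^{j+1}.
This completes the inductive step, so s_k = 5^k − 2·(-3)^k for all k ≥ 1.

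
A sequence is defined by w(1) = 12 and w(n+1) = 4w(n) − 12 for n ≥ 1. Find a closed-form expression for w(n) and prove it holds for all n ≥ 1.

Claim: w(n) = 2·4^n + 4.

Base case: w(1) = 12, and 2·4^1 + 4 = 8 + 4 = 12.
Assume w(m) = 2·4^m + 4 for some m ≥ 1.
Then w(m+1) = 4w(m) − 12 = 4·(2·4^m + 4) − 12 = 8·4^m + 16 − 12 = 2·4^{m+1} + 4.
Hence w(n) = 2·4^n + 4 for every n ≥ 1, by induction.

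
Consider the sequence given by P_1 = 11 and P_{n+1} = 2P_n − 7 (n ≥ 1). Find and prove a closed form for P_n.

Claim: P_n = 2^{n+1} + 7.

Base case: P_1 = 11, and 2^{1+1} + 7 = 4 + 7 = 11.
Assume P_r = 2^{r+1} + 7 for some r ≥ 1.
Then P_{r+1} = 2P_r − 7 = 2·(2^{r+1} + 7) − 7 = 2^{r+2} + 14 − 7 = 2^{r+2} + 7.
This completes the inductive step, so P_n = 2^{n+1} + 7 for all n ≥ 1.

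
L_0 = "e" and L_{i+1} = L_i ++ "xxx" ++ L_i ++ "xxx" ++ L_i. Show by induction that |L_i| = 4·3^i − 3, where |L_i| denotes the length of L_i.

Base case: |L_0| = 1, and 4·3^0 − 3 = 1.
Assume |L_r| = 4·3^r − 3.
Then |L_{r+1}| = 3|L_r| + 6 = 3(4·3^r − 3) + 6 = 4·3^{r+1} − 9 + 6 = 4·3^{r+1} − 3.
This completes the inductive step, so |L_i| = 4·3^i − 3 for all i ≥ 0.

|L_i| = 4·3^i − 3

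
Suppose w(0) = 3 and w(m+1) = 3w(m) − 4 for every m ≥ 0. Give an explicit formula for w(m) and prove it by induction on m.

Claim: w(m) = 3^m + 2.

Base case: w(0) = 3, and 3^0 + 2 = 1 + 2 = 3.
Assume w(k) = 3^k + 2 for some k ≥ 0.
Then w(k+1) = 3w(k) − 4 = 3·(3^k + 2) − 4 = 3^{k+1} + 6 − 4 = 3^{k+1} + 2.
So the formula holds for k+1, and by induction w(m) = 3^m + 2 for all m ≥ 0.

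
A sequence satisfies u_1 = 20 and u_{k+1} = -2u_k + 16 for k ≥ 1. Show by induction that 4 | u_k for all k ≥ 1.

Base case: u_1 = 20 = 4·5, so 4 | u_1.
Assume 4 | u_m, so u_m = 4t for some integer t.
Then u_{m+1} = -2u_m + 16 = -2·(4t) + 16 = 4(-2t + 4), so 4 | u_{m+1}.
So the property holds for m+1, and by induction 4 | u_k for all k ≥ 1.

4 | u_k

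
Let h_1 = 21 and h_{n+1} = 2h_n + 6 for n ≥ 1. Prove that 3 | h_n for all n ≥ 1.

Base case: h_1 = 21 = 3·7, so 3 | h_1.
Assume 3 | h_k, so h_k = 3t for some integer t.
Then h_{k+1} = 2h_k + 6 = 2·(3t) + 6 = 3(2t + 2), so 3 | h_{k+1}.
Hence 3 | h_n for every n ≥ 1, by induction.

3 | h_n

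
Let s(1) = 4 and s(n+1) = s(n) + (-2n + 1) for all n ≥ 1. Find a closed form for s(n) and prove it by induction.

Claim: s(n) = -n^2 + 2n + 3.

Base case: s(1) = 4, and -1^2 + 2·1 + 3 = 4.
Assume s(j) = -j^2 + 2j + 3.
Then s(j+1) = s(j) + (-2j + 1) = (-j^2 + 2j + 3) + (-2j + 1) = -j^2 + 4,
and -(j+1)^2 + 2·(j+1) + 3 = -j^2 + 4.
Hence s(n) = -n^2 + 2n + 3 for every n ≥ 1, by induction.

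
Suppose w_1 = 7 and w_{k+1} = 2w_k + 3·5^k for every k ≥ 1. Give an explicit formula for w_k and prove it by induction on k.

Claim: w_k = 2^k + 5^k.

Base case: w_1 = 7, and 2^1 + 5^1 = 2 + 5 = 7.
Assume w_r = 2^r + 5^r for some r ≥ 1.
Then w_{r+1} = 2w_r + 3·5^r = 2·(2^r + 5^r) + 3·5^r = 2^{r+1} + 2·5^r + 3·5^r = 2^{r+1} + 5·5^r = 2^{r+1} + 5^{r+1}.
So the formula holds for r+1, and by induction w_k = 2^k + 5^k for all k ≥ 1.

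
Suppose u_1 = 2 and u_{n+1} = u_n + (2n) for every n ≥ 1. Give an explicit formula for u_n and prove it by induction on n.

Claim: u_n = n^2 − n + 2.

Base case: u_1 = 2, and 1^2 − 1 + 2 = 2.
Assume u_r = r^2 − r + 2.
Then u_{r+1} = u_r + (2r) = (r^2 − r + 2) + (2r) = r^2 + r + 2,
and (r+1)^2 − (r+1) + 2 = r^2 + r + 2.
By induction, u_n = n^2 − n + 2 for all n ≥ 1.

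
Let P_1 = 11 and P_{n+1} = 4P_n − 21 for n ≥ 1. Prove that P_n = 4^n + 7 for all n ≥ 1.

Base case: P_1 = 11, and 4^1 + 7 = 4 + 7 = 11.
Assume P_k = 4^k + 7 for some k ≥ 1.
Then P_{k+1} = 4P_k − 21 = 4·(4^k + 7) − 21 = 4^{k+1} + 28 − 21 = 4^{k+1} + 7.
So the formula holds for k+1, and by induction P_n = 4^n + 7 for all n ≥ 1.

P_n = 4^n + 7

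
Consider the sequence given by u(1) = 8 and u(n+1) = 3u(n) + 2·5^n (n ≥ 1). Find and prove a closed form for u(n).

Claim: u(n) = 3^n + 5^n.

Base case: u(1) = 8, and 3^1 + 5^1 = 3 + 5 = 8.
Assume u(r) = 3^r + 5^r for some r ≥ 1.
Then u(r+1) = 3u(r) + 2·5^r = 3·(3^r + 5^r) + 2·5^r = 3^{r+1} + 3·5^r + 2·5^r = 3^{r+1} + 5·5^r = 3^{r+1} + 5^{r+1}.
So the formula holds for r+1, and by induction u(n) = 3^n + 5^n for all n ≥ 1.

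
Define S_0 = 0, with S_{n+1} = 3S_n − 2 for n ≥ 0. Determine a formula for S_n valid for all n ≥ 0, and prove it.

Claim: S_n = -3^n + 1.

Base case: S_0 = 0, and -3^0 + 1 = -1 + 1 = 0.
Assume S_k = -3^k + 1 for some k ≥ 0.
Then S_{k+1} = 3S_k − 2 = 3·(-3^k + 1) − 2 = -3^{k+1} + 3 − 2 = -3^{k+1} + 1.
This completes the inductive step, so S_n = -3^n + 1 for all n ≥ 0.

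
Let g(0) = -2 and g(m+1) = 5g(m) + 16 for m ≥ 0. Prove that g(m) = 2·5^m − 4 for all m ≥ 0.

Base case: g(0) = -2, and 2·5^0 − 4 = 2 − 4 = -2.
Assume g(k) = 2·5^k − 4 for some k ≥ 0.
Then g(k+1) = 5g(k) + 16 = 5·(2·5^k − 4) + 16 = 10·5^k − 20 + 16 = 2·5^{k+1} − 4.
This completes the inductive step, so g(m) = 2·5^m − 4 for all m ≥ 0.

g(m) = 2·5^m − 4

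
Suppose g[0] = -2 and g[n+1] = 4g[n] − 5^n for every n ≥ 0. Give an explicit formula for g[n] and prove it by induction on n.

Claim: g[n] = -4^n − 5^n.

Base case: g[0] = -2, and -4^0 − 5^0 = -1 − 1 = -2.
Assume g[j] = -4^j − 5^j for some j ≥ 0.
Then g[j+1] = 4g[j] − 5^j = 4·(-4^j − 5^j) − 5^j = -4^{j+1} − 4·5^j − 5^j = -4^{j+1} − 5·5^j = -4^{j+1} − 5^{j+1}.
Hence g[n] = -4^n − 5^n for every n ≥ 0, by induction.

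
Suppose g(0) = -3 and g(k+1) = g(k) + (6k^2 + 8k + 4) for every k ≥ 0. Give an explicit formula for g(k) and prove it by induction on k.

Claim: g(k) = 2k^3 + k^2 + k − 3.

Base case: g(0) = -3, and 2·0^3 + 0^2 + 0 − 3 = -3.
Assume g(r) = 2r^3 + r^2 + r − 3.
Then g(r+1) = g(r) + (6r^2 + 8r + 4) = (2r^3 + r^2 + r − 3) + (6r^2 + 8r + 4) = 2r^3 + 7r^2 + 9r + 1,
and 2·(r+1)^3 + (r+1)^2 + (r+1) − 3 = 2r^3 + 7r^2 + 9r + 1.
This completes the inductive step, so g(k) = 2k^3 + k^2 + k − 3 for all k ≥ 0.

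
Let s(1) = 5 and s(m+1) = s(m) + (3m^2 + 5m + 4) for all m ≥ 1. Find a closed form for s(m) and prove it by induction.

Claim: s(m) = m^3 + m^2 + 2m + 1.

Base case: s(1) = 5, and 1^3 + 1^2 + 2·1 + 1 = 5.
Assume s(j) = j^3 + j^2 + 2j + 1.
Then s(j+1) = s(j) + (3j^2 + 5j + 4) = (j^3 + j^2 + 2j + 1) + (3j^2 + 5j + 4) = j^3 + 4j^2 + 7j + 5,
and (j+1)^3 + (j+1)^2 + 2·(j+1) + 1 = j^3 + 4j^2 + 7j + 5.
This completes the inductive step, so s(m) = m^3 + m^2 + 2m + 1 for all m ≥ 1.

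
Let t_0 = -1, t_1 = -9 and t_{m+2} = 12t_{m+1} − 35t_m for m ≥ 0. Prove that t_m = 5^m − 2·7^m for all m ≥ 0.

Base cases: t_0 = -1 and 5^0 − 2·7^0 = -1; t_1 = -9 and 5^1 − 2·7^1 = -9.
Assume t_j = 5^j − 2·7^j for all 0 ≤ j ≤ k, where k ≥ 1.
Then t_{k+1} = 12t_k − 35t_{k−1} = 12·(5^k − 2·7^k) − 35·(5^{k−1} − 2·7^{k−1}) = (12·5 − 35)5^{k−1} − 2·(12·7 − 35)7^{k−1} = 25·5^{k−1} − 98·7^{k−1} = 5^{k+1} − 2·7^{k+1}.
This completes the inductive step, so t_m = 5^m − 2·7^m for all m ≥ 0.

t_m = 5^m − 2·7^m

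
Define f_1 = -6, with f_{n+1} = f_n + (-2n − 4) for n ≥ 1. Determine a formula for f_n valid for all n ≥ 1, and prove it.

Claim: f_n = -n^2 − 3n − 2.

Base case: f_1 = -6, and -1^2 − 3·1 − 2 = -6.
Assume f_k = -k^2 − 3k − 2.
Then f_{k+1} = f_k + (-2k − 4) = (-k^2 − 3k − 2) + (-2k − 4) = -k^2 − 5k − 6,
and -(k+1)^2 − 3·(k+1) − 2 = -k^2 − 5k − 6.
By induction, f_n = -n^2 − 3n − 2 for all n ≥ 1.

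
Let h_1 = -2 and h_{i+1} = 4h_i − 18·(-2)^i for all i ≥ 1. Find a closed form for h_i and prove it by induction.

Claim: h_i = 4^i + 3·(-2)^i.

Base case: h_1 = -2, and 4^1 + 3·(-2)^1 = 4 − 6 = -2.
Assume h_k = 4^k + 3·(-2)^k for some k ≥ 1.
Then h_{k+1} = 4h_k − 18·(-2)^k = 4·(4^k + 3·(-2)^k) − 18·(-2)^k = 4^{k+1} + 12·(-2)^k − 18·(-2)^k = 4^{k+1} − 6·(-2)^k = 4^{k+1} + 3·(-2)^{k+1}.
This completes the inductive step, so h_i = 4^i + 3·(-2)^i for all i ≥ 1.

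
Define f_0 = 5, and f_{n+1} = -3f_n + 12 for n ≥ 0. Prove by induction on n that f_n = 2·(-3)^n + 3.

Base case: f_0 = 5, and 2·(-3)^0 + 3 = 2 + 3 = 5.
Assume f_k = 2·(-3)^k + 3 for some k ≥ 0.
Then f_{k+1} = -3f_k + 12 = -3·(2·(-3)^k + 3) + 12 = -6·(-3)^k − 9 + 12 = 2·(-3)^{k+1} + 3.
Hence f_n = 2·(-3)^n + 3 for every n ≥ 0, by induction.

f_n = 2·(-3)^n + 3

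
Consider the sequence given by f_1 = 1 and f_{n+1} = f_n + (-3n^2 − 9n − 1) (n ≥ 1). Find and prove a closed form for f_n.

Claim: f_n = -n^3 − 3n^2 + 3n + 2.

Base case: f_1 = 1, and -1^3 − 3·1^2 + 3·1 + 2 = 1.
Assume f_m = -m^3 − 3m^2 + 3m + 2.
Then f_{m+1} = f_m + (-3m^2 − 9m − 1) = (-m^3 − 3m^2 + 3m + 2) + (-3m^2 − 9m − 1) = -m^3 − 6m^2 − 6m + 1,
and -(m+1)^3 − 3·(m+1)^2 + 3·(m+1) + 2 = -m^3 − 6m^2 − 6m + 1.
By induction, f_n = -n^3 − 3n^2 + 3n + 2 for all n ≥ 1.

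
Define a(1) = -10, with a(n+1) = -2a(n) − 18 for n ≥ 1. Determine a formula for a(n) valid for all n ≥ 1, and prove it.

Claim: a(n) = 2·(-2)^n − 6.

Base case: a(1) = -10, and 2·(-2)^1 − 6 = -4 − 6 = -10.
Assume a(r) = 2·(-2)^r − 6 for some r ≥ 1.
Then a(r+1) = -2a(r) − 18 = -2·(2·(-2)^r − 6) − 18 = -4·(-2)^r + 12 − 18 = 2·(-2)^{r+1} − 6.
This completes the inductive step, so a(n) = 2·(-2)^n − 6 for all n ≥ 1.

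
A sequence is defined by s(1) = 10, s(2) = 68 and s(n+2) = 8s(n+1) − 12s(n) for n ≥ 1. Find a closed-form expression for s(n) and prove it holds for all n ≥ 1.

Claim: s(n) = 2·6^n − 2^n.

Base cases: s(1) = 10 and 2·6^1 − 2^1 = 10; s(2) = 68 and 2·6^2 − 2^2 = 68.
Assume s(j) = 2·6^j − 2^j for all 1 ≤ j ≤ r, where r ≥ 2.
Then s(r+1) = 8s(r) − 12s(r−1) = 8·(2·6^r − 2^r) − 12·(2·6^{r−1} − 2^{r−1}) = 2·(8·6 − 12)6^{r−1} − (8·2 − 12)2^{r−1} = 72·6^{r−1} − 4·2^{r−1} = 2·6^{r+1} − 2^{r+1}.
This completes the inductive step, so s(n) = 2·6^n − 2^n for all n ≥ 1.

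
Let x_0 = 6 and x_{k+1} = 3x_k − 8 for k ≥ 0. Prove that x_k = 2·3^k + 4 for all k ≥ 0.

Base case: x_0 = 6, and 2·3^0 + 4 = 2 + 4 = 6.
Assume x_m = 2·3^m + 4 for some m ≥ 0.
Then x_{m+1} = 3x_m − 8 = 3·(2·3^m + 4) − 8 = 6·3^m + 12 − 8 = 2·3^{m+1} + 4.
So the formula holds for m+1, and by induction x_k = 2·3^k + 4 for all k ≥ 0.

x_k = 2·3^k + 4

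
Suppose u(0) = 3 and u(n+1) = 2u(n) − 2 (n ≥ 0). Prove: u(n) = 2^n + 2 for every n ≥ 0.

Base case: u(0) = 3, and 2^0 + 2 = 1 + 2 = 3.
Assume u(j) = 2^j + 2 for some j ≥ 0.
Then u(j+1) = 2u(j) − 2 = 2·(2^j + 2) − 2 = 2^{j+1} + 4 − 2 = 2^{j+1} + 2.
So the formula holds for j+1, and by induction u(n) = 2^n + 2 for all n ≥ 0.

u(n) = 2^n + 2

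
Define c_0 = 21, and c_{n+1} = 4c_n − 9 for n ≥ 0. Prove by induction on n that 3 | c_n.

Base case: c_0 = 21 = 3·7, so 3 | c_0.
Assume 3 | c_r, so c_r = 3t for some integer t.
Then c_{r+1} = 4c_r − 9 = 4·(3t) − 9 = 3(4t − 3), so 3 | c_{r+1}.
This completes the inductive step, so 3 | c_n for all n ≥ 0.

3 | c_n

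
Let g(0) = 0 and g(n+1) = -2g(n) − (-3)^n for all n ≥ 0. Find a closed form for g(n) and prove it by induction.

Claim: g(n) = -(-2)^n + (-3)^n.

Base case: g(0) = 0, and -(-2)^0 + (-3)^0 = -1 + 1 = 0.
Assume g(r) = -(-2)^r + (-3)^r for some r ≥ 0.
Then g(r+1) = -2g(r) − (-3)^r = -2·(-(-2)^r + (-3)^r) − (-3)^r = -(-2)^{r+1} − 2·(-3)^r − (-3)^r = -(-2)^{r+1} − 3·(-3)^r = -(-2)^{r+1} + (-3)^{r+1}.
Hence g(n) = -(-2)^n + (-3)^n for every n ≥ 0, by induction.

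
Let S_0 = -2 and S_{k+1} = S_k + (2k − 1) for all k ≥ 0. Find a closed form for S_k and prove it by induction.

Claim: S_k = k^2 − 2k − 2.

Base case: S_0 = -2, and 0^2 − 2·0 − 2 = -2.
Assume S_m = m^2 − 2m − 2.
Then S_{m+1} = S_m + (2m − 1) = (m^2 − 2m − 2) + (2m − 1) = m^2 − 3,
and (m+1)^2 − 2·(m+1) − 2 = m^2 − 3.
Hence S_k = k^2 − 2k − 2 for every k ≥ 0, by induction.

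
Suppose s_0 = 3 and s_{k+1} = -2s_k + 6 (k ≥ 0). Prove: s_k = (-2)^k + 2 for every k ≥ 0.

Base case: s_0 = 3, and (-2)^0 + 2 = 1 + 2 = 3.
Assume s_m = (-2)^m + 2 for some m ≥ 0.
Then s_{m+1} = -2s_m + 6 = -2·((-2)^m + 2) + 6 = -2·(-2)^m − 4 + 6 = (-2)^{m+1} + 2.
This completes the inductive step, so s_k = (-2)^k + 2 for all k ≥ 0.

s_k = (-2)^k + 2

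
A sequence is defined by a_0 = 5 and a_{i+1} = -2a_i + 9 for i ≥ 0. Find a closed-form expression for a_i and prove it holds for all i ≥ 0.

Claim: a_i = 2·(-2)^i + 3.

Base case: a_0 = 5, and 2·(-2)^0 + 3 = 2 + 3 = 5.
Assume a_k = 2·(-2)^k + 3 for some k ≥ 0.
Then a_{k+1} = -2a_k + 9 = -2·(2·(-2)^k + 3) + 9 = -4·(-2)^k − 6 + 9 = 2·(-2)^{k+1} + 3.
So the formula holds for k+1, and by induction a_i = 2·(-2)^i + 3 for all i ≥ 0.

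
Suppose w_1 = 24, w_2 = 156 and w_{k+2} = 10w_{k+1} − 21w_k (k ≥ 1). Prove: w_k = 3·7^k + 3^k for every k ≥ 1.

Base cases: w_1 = 24 and 3·7^1 + 3^1 = 24; w_2 = 156 and 3·7^2 + 3^2 = 156.
Assume w_i = 3·7^i + 3^i for all 1 ≤ i ≤ j, where j ≥ 2.
Then w_{j+1} = 10w_j − 21w_{j−1} = 10·(3·7^j + 3^j) − 21·(3·7^{j−1} + 3^{j−1}) = 3·(10·7 − 21)7^{j−1} + (10·3 − 21)3^{j−1} = 147·7^{j−1} + 9·3^{j−1} = 3·7^{j+1} + 3^{j+1}.
By strong induction, w_k = 3·7^k + 3^k for all k ≥ 1.

w_k = 3·7^k + 3^k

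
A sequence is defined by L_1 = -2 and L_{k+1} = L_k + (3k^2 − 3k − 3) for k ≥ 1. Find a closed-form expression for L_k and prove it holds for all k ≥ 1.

Claim: L_k = k^3 − 3k^2 − k + 1.

Base case: L_1 = -2, and 1^3 − 3·1^2 − 1 + 1 = -2.
Assume L_m = m^3 − 3m^2 − m + 1.
Then L_{m+1} = L_m + (3m^2 − 3m − 3) = (m^3 − 3m^2 − m + 1) + (3m^2 − 3m − 3) = m^3 − 4m − 2,
and (m+1)^3 − 3·(m+1)^2 − (m+1) + 1 = m^3 − 4m − 2.
Hence L_k = k^3 − 3k^2 − k + 1 for every k ≥ 1, by induction.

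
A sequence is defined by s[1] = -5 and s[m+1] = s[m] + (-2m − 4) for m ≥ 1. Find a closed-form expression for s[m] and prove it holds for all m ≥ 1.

Claim: s[m] = -m^2 − 3m − 1.

Base case: s[1] = -5, and -1^2 − 3·1 − 1 = -5.
Assume s[j] = -j^2 − 3j − 1.
Then s[j+1] = s[j] + (-2j − 4) = (-j^2 − 3j − 1) + (-2j − 4) = -j^2 − 5j − 5,
and -(j+1)^2 − 3·(j+1) − 1 = -j^2 − 5j − 5.
This completes the inductive step, so s[m] = -m^2 − 3m − 1 for all m ≥ 1.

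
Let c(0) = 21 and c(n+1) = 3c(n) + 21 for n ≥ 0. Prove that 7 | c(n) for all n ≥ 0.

Base case: c(0) = 21 = 7·3, so 7 | c(0).
Assume 7 | c(m), so c(m) = 7t for some integer t.
Then c(m+1) = 3c(m) + 21 = 3·(7t) + 21 = 7(3t + 3), so 7 | c(m+1).
So the property holds for m+1, and by induction 7 | c(n) for all n ≥ 0.

7 | c(n)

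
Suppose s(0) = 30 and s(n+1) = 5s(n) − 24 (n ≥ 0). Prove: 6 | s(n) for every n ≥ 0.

Base case: s(0) = 30 = 6·5, so 6 | s(0).
Assume 6 | s(j), so s(j) = 6t for some integer t.
Then s(j+1) = 5s(j) − 24 = 5·(6t) − 24 = 6(5t − 4), so 6 | s(j+1).
By induction, 6 | s(n) for all n ≥ 0.

6 | s(n)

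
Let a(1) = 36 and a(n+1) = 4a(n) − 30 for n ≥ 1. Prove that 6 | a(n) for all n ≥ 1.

Base case: a(1) = 36 = 6·6, so 6 | a(1).
Assume 6 | a(m), so a(m) = 6t for some integer t.
Then a(m+1) = 4a(m) − 30 = 4·(6t) − 30 = 6(4t − 5), so 6 | a(m+1).
This completes the inductive step, so 6 | a(n) for all n ≥ 1.

6 | a(n)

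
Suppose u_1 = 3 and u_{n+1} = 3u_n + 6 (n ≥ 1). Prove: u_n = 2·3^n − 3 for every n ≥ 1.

Base case: u_1 = 3, and 2·3^1 − 3 = 6 − 3 = 3.
Assume u_k = 2·3^k − 3 for some k ≥ 1.
Then u_{k+1} = 3u_k + 6 = 3·(2·3^k − 3) + 6 = 6·3^k − 9 + 6 = 2·3^{k+1} − 3.
Hence u_n = 2·3^n − 3 for every n ≥ 1, by induction.

u_n = 2·3^n − 3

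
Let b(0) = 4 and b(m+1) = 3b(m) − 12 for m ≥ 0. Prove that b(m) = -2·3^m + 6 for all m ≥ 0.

Base case: b(0) = 4, and -2·3^0 + 6 = -2 + 6 = 4.
Assume b(j) = -2·3^j + 6 for some j ≥ 0.
Then b(j+1) = 3b(j) − 12 = 3·(-2·3^j + 6) − 12 = -6·3^j + 18 − 12 = -2·3^{j+1} + 6.
By induction, b(m) = -2·3^m + 6 for all m ≥ 0.

b(m) = -2·3^m + 6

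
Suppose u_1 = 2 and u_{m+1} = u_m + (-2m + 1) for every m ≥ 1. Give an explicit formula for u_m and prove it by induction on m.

Claim: u_m = -m^2 + 2m + 1.

Base case: u_1 = 2, and -1^2 + 2·1 + 1 = 2.
Assume u_r = -r^2 + 2r + 1.
Then u_{r+1} = u_r + (-2r + 1) = (-r^2 + 2r + 1) + (-2r + 1) = -r^2 + 2,
and -(r+1)^2 + 2·(r+1) + 1 = -r^2 + 2.
This completes the inductive step, so u_m = -m^2 + 2m + 1 for all m ≥ 1.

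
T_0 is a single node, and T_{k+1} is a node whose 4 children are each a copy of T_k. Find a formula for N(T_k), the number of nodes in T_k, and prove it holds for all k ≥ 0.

Claim: N(T_k) = (4^{k+1} − 1)/3.

Base case: N(T_0) = 1, and (4^{0+1} − 1)/3 = 1.
Assume N(T_j) = (4^{j+1} − 1)/3.
Then N(T_{j+1}) = 1 + 4N(T_j) = 1 + 4·(4^{j+1} − 1)/3 = 1 + (4^{j+2} − 4)/3 = (3 + 4^{j+2} − 4)/3 = (4^{j+2} − 1)/3.
Hence N(T_k) = (4^{k+1} − 1)/3 for every k ≥ 0, by induction.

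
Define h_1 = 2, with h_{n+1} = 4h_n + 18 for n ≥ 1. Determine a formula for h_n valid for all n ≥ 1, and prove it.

Claim: h_n = 2·4^n − 6.

Base case: h_1 = 2, and 2·4^1 − 6 = 8 − 6 = 2.
Assume h_j = 2·4^j − 6 for some j ≥ 1.
Then h_{j+1} = 4h_j + 18 = 4·(2·4^j − 6) + 18 = 8·4^j − 24 + 18 = 2·4^{j+1} − 6.
So the formula holds for j+1, and by induction h_n = 2·4^n − 6 for all n ≥ 1.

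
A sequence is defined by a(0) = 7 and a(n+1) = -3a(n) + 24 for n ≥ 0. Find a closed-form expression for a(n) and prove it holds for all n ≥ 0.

Claim: a(n) = (-3)^n + 6.

Base case: a(0) = 7, and (-3)^0 + 6 = 1 + 6 = 7.
Assume a(r) = (-3)^r + 6 for some r ≥ 0.
Then a(r+1) = -3a(r) + 24 = -3·((-3)^r + 6) + 24 = -3·(-3)^r − 18 + 24 = (-3)^{r+1} + 6.
So the formula holds for r+1, and by induction a(n) = (-3)^n + 6 for all n ≥ 0.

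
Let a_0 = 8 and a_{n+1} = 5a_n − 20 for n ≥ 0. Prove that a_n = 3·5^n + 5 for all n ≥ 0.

Base case: a_0 = 8, and 3·5^0 + 5 = 3 + 5 = 8.
Assume a_k = 3·5^k + 5 for some k ≥ 0.
Then a_{k+1} = 5a_k − 20 = 5·(3·5^k + 5) − 20 = 15·5^k + 25 − 20 = 3·5^{k+1} + 5.
This completes the inductive step, so a_n = 3·5^n + 5 for all n ≥ 0.

a_n = 3·5^n + 5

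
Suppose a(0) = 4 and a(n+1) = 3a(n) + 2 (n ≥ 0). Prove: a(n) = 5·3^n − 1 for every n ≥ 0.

Base case: a(0) = 4, and 5·3^0 − 1 = 5 − 1 = 4.
Assume a(j) = 5·3^j − 1 for some j ≥ 0.
Then a(j+1) = 3a(j) + 2 = 3·(5·3^j − 1) + 2 = 15·3^j − 3 + 2 = 5·3^{j+1} − 1.
This completes the inductive step, so a(n) = 5·3^n − 1 for all n ≥ 0.

a(n) = 5·3^n − 1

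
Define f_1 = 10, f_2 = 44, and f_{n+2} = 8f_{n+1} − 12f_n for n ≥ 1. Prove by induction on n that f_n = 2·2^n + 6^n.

Base cases: f_1 = 10 and 2·2^1 + 6^1 = 10; f_2 = 44 and 2·2^2 + 6^2 = 44.
Assume f_j = 2·2^j + 6^j for all 1 ≤ j ≤ m, where m ≥ 2.
Then f_{m+1} = 8f_m − 12f_{m−1} = 8·(2·2^m + 6^m) − 12·(2·2^{m−1} + 6^{m−1}) = 2·(8·2 − 12)2^{m−1} + (8·6 − 12)6^{m−1} = 8·2^{m−1} + 36·6^{m−1} = 2·2^{m+1} + 6^{m+1}.
By strong induction, f_n = 2·2^n + 6^n for all n ≥ 1.

f_n = 2·2^n + 6^n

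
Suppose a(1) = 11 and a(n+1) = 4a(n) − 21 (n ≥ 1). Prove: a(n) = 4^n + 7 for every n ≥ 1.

Base case: a(1) = 11, and 4^1 + 7 = 4 + 7 = 11.
Assume a(r) = 4^r + 7 for some r ≥ 1.
Then a(r+1) = 4a(r) − 21 = 4·(4^r + 7) − 21 = 4^{r+1} + 28 − 21 = 4^{r+1} + 7.
This completes the inductive step, so a(n) = 4^n + 7 for all n ≥ 1.

a(n) = 4^n + 7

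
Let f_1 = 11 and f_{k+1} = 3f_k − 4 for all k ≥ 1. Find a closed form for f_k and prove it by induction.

Claim: f_k = 3^{k+1} + 2.

Base case: f_1 = 11, and 3^{1+1} + 2 = 9 + 2 = 11.
Assume f_j = 3^{j+1} + 2 for some j ≥ 1.
Then f_{j+1} = 3f_j − 4 = 3·(3^{j+1} + 2) − 4 = 3^{j+2} + 6 − 4 = 3^{j+2} + 2.
By induction, f_k = 3^{k+1} + 2 for all k ≥ 1.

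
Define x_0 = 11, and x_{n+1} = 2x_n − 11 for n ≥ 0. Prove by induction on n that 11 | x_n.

Base case: x_0 = 11 = 11·1, so 11 | x_0.
Assume 11 | x_j, so x_j = 11t for some integer t.
Then x_{j+1} = 2x_j − 11 = 2·(11t) − 11 = 11(2t − 1), so 11 | x_{j+1}.
By induction, 11 | x_n for all n ≥ 0.

11 | x_n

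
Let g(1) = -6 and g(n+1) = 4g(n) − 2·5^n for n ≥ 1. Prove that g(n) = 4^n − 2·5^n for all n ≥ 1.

Base case: g(1) = -6, and 4^1 − 2·5^1 = 4 − 10 = -6.
Assume g(m) = 4^m − 2·5^m for some m ≥ 1.
Then g(m+1) = 4g(m) − 2·5^m = 4·(4^m − 2·5^m) − 2·5^m = 4^{m+1} − 8·5^m − 2·5^m = 4^{m+1} − 10·5^m = 4^{m+1} − 2·5^{m+1}.
Hence g(n) = 4^n − 2·5^n for every n ≥ 1, by induction.

g(n) = 4^n − 2·5^n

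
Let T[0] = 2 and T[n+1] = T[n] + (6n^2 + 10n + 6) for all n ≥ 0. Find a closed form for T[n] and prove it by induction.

Claim: T[n] = 2n^3 + 2n^2 + 2n + 2.

Base case: T[0] = 2, and 2·0^3 + 2·0^2 + 2·0 + 2 = 2.
Assume T[j] = 2j^3 + 2j^2 + 2j + 2.
Then T[j+1] = T[j] + (6j^2 + 10j + 6) = (2j^3 + 2j^2 + 2j + 2) + (6j^2 + 10j + 6) = 2j^3 + 8j^2 + 12j + 8,
and 2·(j+1)^3 + 2·(j+1)^2 + 2·(j+1) + 2 = 2j^3 + 8j^2 + 12j + 8.
This completes the inductive step, so T[n] = 2n^3 + 2n^2 + 2n + 2 for all n ≥ 0.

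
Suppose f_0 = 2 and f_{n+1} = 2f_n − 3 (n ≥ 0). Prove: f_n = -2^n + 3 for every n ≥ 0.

Base case: f_0 = 2, and -2^0 + 3 = -1 + 3 = 2.
Assume f_r = -2^r + 3 for some r ≥ 0.
Then f_{r+1} = 2f_r − 3 = 2·(-2^r + 3) − 3 = -2^{r+1} + 6 − 3 = -2^{r+1} + 3.
By induction, f_n = -2^n + 3 for all n ≥ 0.

f_n = -2^n + 3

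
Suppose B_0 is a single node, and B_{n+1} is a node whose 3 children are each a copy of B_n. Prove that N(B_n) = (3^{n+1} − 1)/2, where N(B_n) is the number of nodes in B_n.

Base case: N(B_0) = 1, and (3^{0+1} − 1)/2 = 1.
Assume N(B_r) = (3^{r+1} − 1)/2.
Then N(B_{r+1}) = 1 + 3N(B_r) = 1 + 3·(3^{r+1} − 1)/2 = 1 + (3^{r+2} − 3)/2 = (2 + 3^{r+2} − 3)/2 = (3^{r+2} − 1)/2.
So the formula holds for r+1, and by induction N(B_n) = (3^{n+1} − 1)/2 for all n ≥ 0.

N(B_n) = (3^{n+1} − 1)/2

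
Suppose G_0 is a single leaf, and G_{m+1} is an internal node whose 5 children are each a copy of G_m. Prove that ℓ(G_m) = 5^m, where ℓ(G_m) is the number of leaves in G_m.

Base case: ℓ(G_0) = 1, and 5^0 = 1.
Assume ℓ(G_j) = 5^j.
Then ℓ(G_{j+1}) = 5·ℓ(G_j) = 5·5^j = 5^{j+1}.
So the formula holds for j+1, and by induction ℓ(G_m) = 5^m for all m ≥ 0.

ℓ(G_m) = 5^m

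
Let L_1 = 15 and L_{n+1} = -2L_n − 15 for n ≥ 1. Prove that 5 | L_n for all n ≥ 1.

Base case: L_1 = 15 = 5·3, so 5 | L_1.
Assume 5 | L_m, so L_m = 5t for some integer t.
Then L_{m+1} = -2L_m − 15 = -2·(5t) − 15 = 5(-2t − 3), so 5 | L_{m+1}.
So the property holds for m+1, and by induction 5 | L_n for all n ≥ 1.

5 | L_n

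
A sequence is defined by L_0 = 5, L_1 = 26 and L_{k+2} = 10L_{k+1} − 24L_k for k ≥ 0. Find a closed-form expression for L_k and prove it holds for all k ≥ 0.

Claim: L_k = 3·6^k + 2·4^k.

Base cases: L_0 = 5 and 3·6^0 + 2·4^0 = 5; L_1 = 26 and 3·6^1 + 2·4^1 = 26.
Assume L_j = 3·6^j + 2·4^j for all 0 ≤ j ≤ r, where r ≥ 1.
Then L_{r+1} = 10L_r − 24L_{r−1} = 10·(3·6^r + 2·4^r) − 24·(3·6^{r−1} + 2·4^{r−1}) = 3·(10·6 − 24)6^{r−1} + 2·(10·4 − 24)4^{r−1} = 108·6^{r−1} + 32·4^{r−1} = 3·6^{r+1} + 2·4^{r+1}.
Hence L_k = 3·6^k + 2·4^k for every k ≥ 0, by strong induction.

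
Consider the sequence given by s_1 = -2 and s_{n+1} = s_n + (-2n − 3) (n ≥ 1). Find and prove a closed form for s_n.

Claim: s_n = -n^2 − 2n + 1.

Base case: s_1 = -2, and -1^2 − 2·1 + 1 = -2.
Assume s_k = -k^2 − 2k + 1.
Then s_{k+1} = s_k + (-2k − 3) = (-k^2 − 2k + 1) + (-2k − 3) = -k^2 − 4k − 2,
and -(k+1)^2 − 2·(k+1) + 1 = -k^2 − 4k − 2.
Hence s_n = -n^2 − 2n + 1 for every n ≥ 1, by induction.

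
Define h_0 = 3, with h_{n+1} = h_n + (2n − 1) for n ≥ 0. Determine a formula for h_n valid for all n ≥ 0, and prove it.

Claim: h_n = n^2 − 2n + 3.

Base case: h_0 = 3, and 0^2 − 2·0 + 3 = 3.
Assume h_j = j^2 − 2j + 3.
Then h_{j+1} = h_j + (2j − 1) = (j^2 − 2j + 3) + (2j − 1) = j^2 + 2,
and (j+1)^2 − 2·(j+1) + 3 = j^2 + 2.
Hence h_n = n^2 − 2n + 3 for every n ≥ 0, by induction.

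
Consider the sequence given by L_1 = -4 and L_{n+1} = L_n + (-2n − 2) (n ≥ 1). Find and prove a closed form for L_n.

Claim: L_n = -n^2 − n − 2.

Base case: L_1 = -4, and -1^2 − 1 − 2 = -4.
Assume L_k = -k^2 − k − 2.
Then L_{k+1} = L_k + (-2k − 2) = (-k^2 − k − 2) + (-2k − 2) = -k^2 − 3k − 4,
and -(k+1)^2 − (k+1) − 2 = -k^2 − 3k − 4.
Hence L_n = -n^2 − n − 2 for every n ≥ 1, by induction.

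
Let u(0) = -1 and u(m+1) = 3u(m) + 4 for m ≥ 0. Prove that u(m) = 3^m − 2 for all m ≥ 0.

Base case: u(0) = -1, and 3^0 − 2 = 1 − 2 = -1.
Assume u(r) = 3^r − 2 for some r ≥ 0.
Then u(r+1) = 3u(r) + 4 = 3·(3^r − 2) + 4 = 3^{r+1} − 6 + 4 = 3^{r+1} − 2.
By induction, u(m) = 3^m − 2 for all m ≥ 0.

u(m) = 3^m − 2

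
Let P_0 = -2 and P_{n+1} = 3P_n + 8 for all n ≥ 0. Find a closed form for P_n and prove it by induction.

Claim: P_n = 2·3^n − 4.

Base case: P_0 = -2, and 2·3^0 − 4 = 2 − 4 = -2.
Assume P_k = 2·3^k − 4 for some k ≥ 0.
Then P_{k+1} = 3P_k + 8 = 3·(2·3^k − 4) + 8 = 6·3^k − 12 + 8 = 2·3^{k+1} − 4.
So the formula holds for k+1, and by induction P_n = 2·3^n − 4 for all n ≥ 0.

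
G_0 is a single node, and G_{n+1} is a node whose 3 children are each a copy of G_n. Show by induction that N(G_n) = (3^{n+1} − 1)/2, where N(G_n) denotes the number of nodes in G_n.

Base case: N(G_0) = 1, and (3^{0+1} − 1)/2 = 1.
Assume N(G_r) = (3^{r+1} − 1)/2.
Then N(G_{r+1}) = 1 + 3N(G_r) = 1 + 3·(3^{r+1} − 1)/2 = 1 + (3^{r+2} − 3)/2 = (2 + 3^{r+2} − 3)/2 = (3^{r+2} − 1)/2.
So the formula holds for r+1, and by induction N(G_n) = (3^{n+1} − 1)/2 for all n ≥ 0.

N(G_n) = (3^{n+1} − 1)/2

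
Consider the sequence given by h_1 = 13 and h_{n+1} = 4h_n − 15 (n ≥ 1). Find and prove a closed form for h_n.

Claim: h_n = 2·4^n + 5.

Base case: h_1 = 13, and 2·4^1 + 5 = 8 + 5 = 13.
Assume h_r = 2·4^r + 5 for some r ≥ 1.
Then h_{r+1} = 4h_r − 15 = 4·(2·4^r + 5) − 15 = 8·4^r + 20 − 15 = 2·4^{r+1} + 5.
So the formula holds for r+1, and by induction h_n = 2·4^n + 5 for all n ≥ 1.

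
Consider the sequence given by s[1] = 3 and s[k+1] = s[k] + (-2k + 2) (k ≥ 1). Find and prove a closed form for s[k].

Claim: s[k] = -k^2 + 3k + 1.

Base case: s[1] = 3, and -1^2 + 3·1 + 1 = 3.
Assume s[j] = -j^2 + 3j + 1.
Then s[j+1] = s[j] + (-2j + 2) = (-j^2 + 3j + 1) + (-2j + 2) = -j^2 + j + 3,
and -(j+1)^2 + 3·(j+1) + 1 = -j^2 + j + 3.
By induction, s[k] = -k^2 + 3k + 1 for all k ≥ 1.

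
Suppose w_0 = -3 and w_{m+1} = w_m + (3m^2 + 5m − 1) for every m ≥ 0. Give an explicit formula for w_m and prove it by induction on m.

Claim: w_m = m^3 + m^2 − 3m − 3.

Base case: w_0 = -3, and 0^3 + 0^2 − 3·0 − 3 = -3.
Assume w_j = j^3 + j^2 − 3j − 3.
Then w_{j+1} = w_j + (3j^2 + 5j − 1) = (j^3 + j^2 − 3j − 3) + (3j^2 + 5j − 1) = j^3 + 4j^2 + 2j − 4,
and (j+1)^3 + (j+1)^2 − 3·(j+1) − 3 = j^3 + 4j^2 + 2j − 4.
Hence w_m = m^3 + m^2 − 3m − 3 for every m ≥ 0, by induction.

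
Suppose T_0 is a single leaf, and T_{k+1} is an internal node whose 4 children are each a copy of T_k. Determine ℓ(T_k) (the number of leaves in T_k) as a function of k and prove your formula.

Claim: ℓ(T_k) = 4^k.

Base case: ℓ(T_0) = 1, and 4^0 = 1.
Assume ℓ(T_r) = 4^r.
Then ℓ(T_{r+1}) = 4·ℓ(T_r) = 4·4^r = 4^{r+1}.
This completes the inductive step, so ℓ(T_k) = 4^k for all k ≥ 0.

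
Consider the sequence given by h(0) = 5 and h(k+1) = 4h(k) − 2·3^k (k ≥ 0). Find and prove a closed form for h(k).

Claim: h(k) = 3·4^k + 2·3^k.

Base case: h(0) = 5, and 3·4^0 + 2·3^0 = 3 + 2 = 5.
Assume h(j) = 3·4^j + 2·3^j for some j ≥ 0.
Then h(j+1) = 4h(j) − 2·3^j = 4·(3·4^j + 2·3^j) − 2·3^j = 3·4^{j+1} + 8·3^j − 2·3^j = 3·4^{j+1} + 6·3^j = 3·4^{j+1} + 2·3^{j+1}.
By induction, h(k) = 3·4^k + 2·3^k for all k ≥ 0.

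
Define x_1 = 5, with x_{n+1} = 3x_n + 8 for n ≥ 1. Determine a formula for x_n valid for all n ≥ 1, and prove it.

Claim: x_n = 3^{n+1} − 4.

Base case: x_1 = 5, and 3^{1+1} − 4 = 9 − 4 = 5.
Assume x_r = 3^{r+1} − 4 for some r ≥ 1.
Then x_{r+1} = 3x_r + 8 = 3·(3^{r+1} − 4) + 8 = 3^{r+2} − 12 + 8 = 3^{r+2} − 4.
This completes the inductive step, so x_n = 3^{n+1} − 4 for all n ≥ 1.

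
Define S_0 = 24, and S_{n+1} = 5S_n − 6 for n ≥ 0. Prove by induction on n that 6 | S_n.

Base case: S_0 = 24 = 6·4, so 6 | S_0.
Assume 6 | S_j, so S_j = 6t for some integer t.
Then S_{j+1} = 5S_j − 6 = 5·(6t) − 6 = 6(5t − 1), so 6 | S_{j+1}.
By induction, 6 | S_n for all n ≥ 0.

6 | S_n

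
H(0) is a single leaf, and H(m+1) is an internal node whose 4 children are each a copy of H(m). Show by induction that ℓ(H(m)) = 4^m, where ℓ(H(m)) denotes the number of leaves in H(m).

Base case: ℓ(H(0)) = 1, and 4^0 = 1.
Assume ℓ(H(j)) = 4^j.
Then ℓ(H(j+1)) = 4·ℓ(H(j)) = 4·4^j = 4^{j+1}.
So the formula holds for j+1, and by induction ℓ(H(m)) = 4^m for all m ≥ 0.

ℓ(H(m)) = 4^m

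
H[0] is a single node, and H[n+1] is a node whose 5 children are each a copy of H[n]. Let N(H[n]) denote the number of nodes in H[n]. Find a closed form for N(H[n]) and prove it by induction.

Claim: N(H[n]) = (5^{n+1} − 1)/4.

Base case: N(H[0]) = 1, and (5^{0+1} − 1)/4 = 1.
Assume N(H[j]) = (5^{j+1} − 1)/4.
Then N(H[j+1]) = 1 + 5N(H[j]) = 1 + 5·(5^{j+1} − 1)/4 = 1 + (5^{j+2} − 5)/4 = (4 + 5^{j+2} − 5)/4 = (5^{j+2} − 1)/4.
This completes the inductive step, so N(H[n]) = (5^{n+1} − 1)/4 for all n ≥ 0.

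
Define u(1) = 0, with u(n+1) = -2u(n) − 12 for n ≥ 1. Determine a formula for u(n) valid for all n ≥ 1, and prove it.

Claim: u(n) = -2·(-2)^n − 4.

Base case: u(1) = 0, and -2·(-2)^1 − 4 = 4 − 4 = 0.
Assume u(k) = -2·(-2)^k − 4 for some k ≥ 1.
Then u(k+1) = -2u(k) − 12 = -2·(-2·(-2)^k − 4) − 12 = 4·(-2)^k + 8 − 12 = -2·(-2)^{k+1} − 4.
This completes the inductive step, so u(n) = -2·(-2)^n − 4 for all n ≥ 1.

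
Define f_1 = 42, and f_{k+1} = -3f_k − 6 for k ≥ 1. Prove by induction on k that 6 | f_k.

Base case: f_1 = 42 = 6·7, so 6 | f_1.
Assume 6 | f_m, so f_m = 6t for some integer t.
Then f_{m+1} = -3f_m − 6 = -3·(6t) − 6 = 6(-3t − 1), so 6 | f_{m+1}.
By induction, 6 | f_k for all k ≥ 1.

6 | f_k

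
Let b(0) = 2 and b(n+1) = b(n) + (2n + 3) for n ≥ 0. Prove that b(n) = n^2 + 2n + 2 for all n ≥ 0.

Base case: b(0) = 2, and 0^2 + 2·0 + 2 = 2.
Assume b(m) = m^2 + 2m + 2.
Then b(m+1) = b(m) + (2m + 3) = (m^2 + 2m + 2) + (2m + 3) = m^2 + 4m + 5,
and (m+1)^2 + 2·(m+1) + 2 = m^2 + 4m + 5.
This completes the inductive step, so b(n) = n^2 + 2n + 2 for all n ≥ 0.

b(n) = n^2 + 2n + 2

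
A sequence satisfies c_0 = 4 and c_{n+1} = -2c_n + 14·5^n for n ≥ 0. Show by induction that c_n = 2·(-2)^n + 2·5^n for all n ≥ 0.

Base case: c_0 = 4, and 2·(-2)^0 + 2·5^0 = 2 + 2 = 4.
Assume c_r = 2·(-2)^r + 2·5^r for some r ≥ 0.
Then c_{r+1} = -2c_r + 14·5^r = -2·(2·(-2)^r + 2·5^r) + 14·5^r = 2·(-2)^{r+1} − 4·5^r + 14·5^r = 2·(-2)^{r+1} + 10·5^r = 2·(-2)^{r+1} + 2·5^{r+1}.
Hence c_n = 2·(-2)^n + 2·5^n for every n ≥ 0, by induction.

c_n = 2·(-2)^n + 2·5^n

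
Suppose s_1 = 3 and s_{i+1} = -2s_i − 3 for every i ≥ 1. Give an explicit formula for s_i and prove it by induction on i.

Claim: s_i = -2·(-2)^i − 1.

Base case: s_1 = 3, and -2·(-2)^1 − 1 = 4 − 1 = 3.
Assume s_r = -2·(-2)^r − 1 for some r ≥ 1.
Then s_{r+1} = -2s_r − 3 = -2·(-2·(-2)^r − 1) − 3 = 4·(-2)^r + 2 − 3 = -2·(-2)^{r+1} − 1.
By induction, s_i = -2·(-2)^i − 1 for all i ≥ 1.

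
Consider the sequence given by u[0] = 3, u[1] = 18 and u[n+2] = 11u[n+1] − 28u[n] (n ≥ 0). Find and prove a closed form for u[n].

Claim: u[n] = 2·7^n + 4^n.

Base cases: u[0] = 3 and 2·7^0 + 4^0 = 3; u[1] = 18 and 2·7^1 + 4^1 = 18.
Assume u[j] = 2·7^j + 4^j for all 0 ≤ j ≤ r, where r ≥ 1.
Then u[r+1] = 11u[r] − 28u[r−1] = 11·(2·7^r + 4^r) − 28·(2·7^{r−1} + 4^{r−1}) = 2·(11·7 − 28)7^{r−1} + (11·4 − 28)4^{r−1} = 98·7^{r−1} + 16·4^{r−1} = 2·7^{r+1} + 4^{r+1}.
Hence u[n] = 2·7^n + 4^n for every n ≥ 0, by strong induction.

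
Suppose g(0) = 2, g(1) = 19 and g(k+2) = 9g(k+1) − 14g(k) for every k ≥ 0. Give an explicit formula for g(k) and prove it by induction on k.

Claim: g(k) = 3·7^k − 2^k.

Base cases: g(0) = 2 and 3·7^0 − 2^0 = 2; g(1) = 19 and 3·7^1 − 2^1 = 19.
Assume g(j) = 3·7^j − 2^j for all 0 ≤ j ≤ m, where m ≥ 1.
Then g(m+1) = 9g(m) − 14g(m−1) = 9·(3·7^m − 2^m) − 14·(3·7^{m−1} − 2^{m−1}) = 3·(9·7 − 14)7^{m−1} − (9·2 − 14)2^{m−1} = 147·7^{m−1} − 4·2^{m−1} = 3·7^{m+1} − 2^{m+1}.
This completes the inductive step, so g(k) = 3·7^k − 2^k for all k ≥ 0.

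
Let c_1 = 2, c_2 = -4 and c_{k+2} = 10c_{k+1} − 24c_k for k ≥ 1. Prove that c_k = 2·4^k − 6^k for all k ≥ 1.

Base cases: c_1 = 2 and 2·4^1 − 6^1 = 2; c_2 = -4 and 2·4^2 − 6^2 = -4.
Assume c_i = 2·4^i − 6^i for all 1 ≤ i ≤ j, where j ≥ 2.
Then c_{j+1} = 10c_j − 24c_{j−1} = 10·(2·4^j − 6^j) − 24·(2·4^{j−1} − 6^{j−1}) = 2·(10·4 − 24)4^{j−1} − (10·6 − 24)6^{j−1} = 32·4^{j−1} − 36·6^{j−1} = 2·4^{j+1} − 6^{j+1}.
This completes the inductive step, so c_k = 2·4^k − 6^k for all k ≥ 1.

c_k = 2·4^k − 6^k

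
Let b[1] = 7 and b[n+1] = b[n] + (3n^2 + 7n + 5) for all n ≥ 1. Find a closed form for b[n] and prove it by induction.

Claim: b[n] = n^3 + 2n^2 + 2n + 2.

Base case: b[1] = 7, and 1^3 + 2·1^2 + 2·1 + 2 = 7.
Assume b[m] = m^3 + 2m^2 + 2m + 2.
Then b[m+1] = b[m] + (3m^2 + 7m + 5) = (m^3 + 2m^2 + 2m + 2) + (3m^2 + 7m + 5) = m^3 + 5m^2 + 9m + 7,
and (m+1)^3 + 2·(m+1)^2 + 2·(m+1) + 2 = m^3 + 5m^2 + 9m + 7.
By induction, b[n] = n^3 + 2n^2 + 2n + 2 for all n ≥ 1.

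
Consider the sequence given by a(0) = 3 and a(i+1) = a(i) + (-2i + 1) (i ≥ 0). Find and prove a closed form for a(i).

Claim: a(i) = -i^2 + 2i + 3.

Base case: a(0) = 3, and -0^2 + 2·0 + 3 = 3.
Assume a(m) = -m^2 + 2m + 3.
Then a(m+1) = a(m) + (-2m + 1) = (-m^2 + 2m + 3) + (-2m + 1) = -m^2 + 4,
and -(m+1)^2 + 2·(m+1) + 3 = -m^2 + 4.
By induction, a(i) = -i^2 + 2i + 3 for all i ≥ 0.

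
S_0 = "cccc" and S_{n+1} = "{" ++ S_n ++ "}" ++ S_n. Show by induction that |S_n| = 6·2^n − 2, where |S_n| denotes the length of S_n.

Base case: |S_0| = 4, and 6·2^0 − 2 = 4.
Assume |S_m| = 6·2^m − 2.
Then |S_{m+1}| = 1 + |S_m| + 1 + |S_m| = 2|S_m| + 2 = 2(6·2^m − 2) + 2 = 6·2^{m+1} − 4 + 2 = 6·2^{m+1} − 2.
This completes the inductive step, so |S_n| = 6·2^n − 2 for all n ≥ 0.

|S_n| = 6·2^n − 2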